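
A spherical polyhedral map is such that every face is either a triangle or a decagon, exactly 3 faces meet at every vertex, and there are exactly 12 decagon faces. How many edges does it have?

Let x be the number of triangles; then F = 12 + x.
Edge–face incidences: 2E = 10·12 + 3·x = 120 + 3x.
Every vertex has degree 3, so 3V = 2E.
Euler: V − E + F = 2 ⇒ (2E)/3 − E + (12 + x) = 2.
Multiply by 6: 2·(2E) − 3·(2E) + 6·(12 + x) = 12, i.e. 72 + 6x − (120 + 3x) = 12.
Collecting terms: 3x − 48 = 12, so 3x = 60, so x = 20.
Then 2E = 120 + 3·20 = 180, so E = 90, V = 2E/3 = 60, F = 12 + 20 = 32.

90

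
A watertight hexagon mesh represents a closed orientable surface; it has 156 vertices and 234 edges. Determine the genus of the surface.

Every face is a hexagon and each edge borders two faces, so 6F = 2·234, giving F = 78.
χ = V − E + F = 156 − 234 + 78 = 0.
For a closed orientable surface χ = 2 − 2g, so g = (2 − (0))/2 = 1.

1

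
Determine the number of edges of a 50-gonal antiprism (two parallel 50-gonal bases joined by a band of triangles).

An antiprism on an n-gon has two n-gon caps and 2n triangles: V = 2·50 = 100, E = 4·50 = 200, F = 2·50 + 2 = 102.

200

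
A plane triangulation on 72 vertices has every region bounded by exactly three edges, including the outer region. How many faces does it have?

In a plane triangulation 3F = 2E and V − E + F = 2, so F = 2V − 4 = 2·72 − 4 = 140.

140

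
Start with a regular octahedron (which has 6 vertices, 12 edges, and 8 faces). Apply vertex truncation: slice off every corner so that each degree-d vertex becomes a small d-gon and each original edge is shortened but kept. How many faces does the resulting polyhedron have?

Truncation replaces each original edge-end by a new vertex, so V′ = 2E = 24.
Each original edge survives, and each old vertex of degree d contributes d new edges; summing degrees gives Σd = 2E, so E′ = E + 2E = 3E = 36.
Each original face survives and each original vertex becomes one new face: F′ = F + V = 14.

14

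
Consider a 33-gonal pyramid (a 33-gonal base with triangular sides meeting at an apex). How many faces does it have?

A pyramid on an n-gon base has one n-gon and n triangles: V = 33 + 1 = 34, E = 2·33 = 66, F = 33 + 1 = 34.
Check: V − E + F = 34 − 66 + 34 = 2.

34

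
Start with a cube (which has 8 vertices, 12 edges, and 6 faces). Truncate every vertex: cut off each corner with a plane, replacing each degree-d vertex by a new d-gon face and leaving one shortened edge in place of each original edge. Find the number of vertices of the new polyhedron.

Truncation replaces each original edge-end by a new vertex, so V′ = 2E = 24.
Each original edge survives, and each old vertex of degree d contributes d new edges; summing degrees gives Σd = 2E, so E′ = E + 2E = 3E = 36.
Each original face survives and each original vertex becomes one new face: F′ = F + V = 14.

24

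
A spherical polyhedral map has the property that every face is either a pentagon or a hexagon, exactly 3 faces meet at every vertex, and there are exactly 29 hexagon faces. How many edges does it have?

117

Let x be the number of pentagons; then F = 29 + x.
Edge–face incidences: 2E = 6·29 + 5·x = 174 + 5x.
Every vertex has degree 3, so 3V = 2E.
Euler: V − E + F = 2 ⇒ (2E)/3 − E + (29 + x) = 2.
Multiply by 6: 2·(2E) − 3·(2E) + 6·(29 + x) = 12, i.e. 174 + 6x − (174 + 5x) = 12.
Collecting terms: x = 12.
Then 2E = 174 + 5·12 = 234, so E = 117, V = 2E/3 = 78, F = 29 + 12 = 41.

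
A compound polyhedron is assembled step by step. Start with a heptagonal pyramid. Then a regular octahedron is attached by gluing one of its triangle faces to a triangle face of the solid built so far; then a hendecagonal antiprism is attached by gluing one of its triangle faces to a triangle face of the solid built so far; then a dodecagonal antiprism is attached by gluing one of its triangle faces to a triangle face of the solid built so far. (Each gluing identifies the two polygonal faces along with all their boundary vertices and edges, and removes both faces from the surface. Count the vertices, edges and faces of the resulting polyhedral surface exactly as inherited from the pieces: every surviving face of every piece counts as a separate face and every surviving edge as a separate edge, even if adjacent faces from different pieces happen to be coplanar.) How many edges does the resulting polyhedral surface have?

A heptagonal pyramid: V=8, E=14, F=8.
Attach a regular octahedron (V=6, E=12, F=8) along a 3-gon: merge 3 vertices and 3 edges, delete both glued faces → V=11, E=23, F=14.
Attach a hendecagonal antiprism (V=22, E=44, F=24) along a 3-gon: merge 3 vertices and 3 edges, delete both glued faces → V=30, E=64, F=36.
Attach a dodecagonal antiprism (V=24, E=48, F=26) along a 3-gon: merge 3 vertices and 3 edges, delete both glued faces → V=51, E=109, F=60.
Check: V − E + F = 51 − 109 + 60 = 2.

109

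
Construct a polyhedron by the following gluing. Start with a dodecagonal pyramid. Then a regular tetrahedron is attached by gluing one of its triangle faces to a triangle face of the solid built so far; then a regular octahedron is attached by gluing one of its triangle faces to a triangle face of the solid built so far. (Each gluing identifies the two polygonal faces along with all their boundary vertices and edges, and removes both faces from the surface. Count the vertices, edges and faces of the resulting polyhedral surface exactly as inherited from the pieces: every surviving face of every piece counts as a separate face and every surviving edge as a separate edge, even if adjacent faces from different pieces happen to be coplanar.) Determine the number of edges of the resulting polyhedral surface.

A dodecagonal pyramid: V=13, E=24, F=13.
Attach a regular tetrahedron (V=4, E=6, F=4) along a 3-gon: merge 3 vertices and 3 edges, delete both glued faces → V=14, E=27, F=15.
Attach a regular octahedron (V=6, E=12, F=8) along a 3-gon: merge 3 vertices and 3 edges, delete both glued faces → V=17, E=36, F=21.
Check: V − E + F = 17 − 36 + 21 = 2.

36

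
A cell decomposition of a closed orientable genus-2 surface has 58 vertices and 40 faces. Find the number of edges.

For a closed orientable surface of genus 2, χ = 2 − 2·2 = -2.
E = V + F − (-2) = 58 + 40 − (-2) = 100.

100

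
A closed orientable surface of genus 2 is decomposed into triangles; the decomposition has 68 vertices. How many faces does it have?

χ = 2 − 2·2 = -2, and every face is a triangle so 3F = 2E.
V − E + F = -2 with E = 3F/2 gives 68 − (3/2 − 1)·F = -2, so F = 140 and E = 210.

140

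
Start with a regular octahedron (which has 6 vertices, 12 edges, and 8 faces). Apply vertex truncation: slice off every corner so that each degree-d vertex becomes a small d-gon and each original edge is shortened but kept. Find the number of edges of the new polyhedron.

Truncation replaces each original edge-end by a new vertex, so V′ = 2E = 24.
Each original edge survives, and each old vertex of degree d contributes d new edges; summing degrees gives Σd = 2E, so E′ = E + 2E = 3E = 36.
Each original face survives and each original vertex becomes one new face: F′ = F + V = 14.

36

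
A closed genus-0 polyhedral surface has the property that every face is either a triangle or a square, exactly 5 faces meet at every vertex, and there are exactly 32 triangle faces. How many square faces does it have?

6

Let x be the number of squares; then F = 32 + x.
Edge–face incidences: 2E = 3·32 + 4·x = 96 + 4x.
Every vertex has degree 5, so 5V = 2E.
Euler: V − E + F = 2 ⇒ (2E)/5 − E + (32 + x) = 2.
Multiply by 10: 2·(2E) − 5·(2E) + 10·(32 + x) = 20, i.e. 320 + 10x − 3·(96 + 4x) = 20.
Collecting terms: −2x + 32 = 20, so −2x = −12, so x = 6.
Then 2E = 96 + 4·6 = 120, so E = 60, V = 2E/5 = 24, F = 32 + 6 = 38.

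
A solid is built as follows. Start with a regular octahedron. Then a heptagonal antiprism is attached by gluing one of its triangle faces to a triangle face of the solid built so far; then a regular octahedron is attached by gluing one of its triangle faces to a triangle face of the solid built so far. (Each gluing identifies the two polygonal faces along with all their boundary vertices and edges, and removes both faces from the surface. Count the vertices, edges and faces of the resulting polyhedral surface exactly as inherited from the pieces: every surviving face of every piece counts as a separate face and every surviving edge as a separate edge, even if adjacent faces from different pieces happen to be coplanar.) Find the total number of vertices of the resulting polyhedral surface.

20

A regular octahedron: V=6, E=12, F=8.
Attach a heptagonal antiprism (V=14, E=28, F=16) along a 3-gon: merge 3 vertices and 3 edges, delete both glued faces → V=17, E=37, F=22.
Attach a regular octahedron (V=6, E=12, F=8) along a 3-gon: merge 3 vertices and 3 edges, delete both glued faces → V=20, E=46, F=28.
Check: V − E + F = 20 − 46 + 28 = 2.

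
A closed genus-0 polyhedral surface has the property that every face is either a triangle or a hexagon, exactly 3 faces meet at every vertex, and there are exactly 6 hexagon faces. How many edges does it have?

Let x be the number of triangles; then F = 6 + x.
Edge–face incidences: 2E = 6·6 + 3·x = 36 + 3x.
Every vertex has degree 3, so 3V = 2E.
Euler: V − E + F = 2 ⇒ (2E)/3 − E + (6 + x) = 2.
Multiply by 6: 2·(2E) − 3·(2E) + 6·(6 + x) = 12, i.e. 36 + 6x − (36 + 3x) = 12.
Collecting terms: 3x = 12, so x = 4.
Then 2E = 36 + 3·4 = 48, so E = 24, V = 2E/3 = 16, F = 6 + 4 = 10.

24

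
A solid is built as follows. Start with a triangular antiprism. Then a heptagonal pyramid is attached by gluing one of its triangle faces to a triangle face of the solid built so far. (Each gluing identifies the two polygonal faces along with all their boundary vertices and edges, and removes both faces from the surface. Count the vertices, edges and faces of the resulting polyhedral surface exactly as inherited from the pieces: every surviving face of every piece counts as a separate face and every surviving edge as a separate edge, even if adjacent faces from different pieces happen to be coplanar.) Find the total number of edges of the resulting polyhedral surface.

A triangular antiprism: V=6, E=12, F=8.
Attach a heptagonal pyramid (V=8, E=14, F=8) along a 3-gon: merge 3 vertices and 3 edges, delete both glued faces → V=11, E=23, F=14.
Check: V − E + F = 11 − 23 + 14 = 2.

23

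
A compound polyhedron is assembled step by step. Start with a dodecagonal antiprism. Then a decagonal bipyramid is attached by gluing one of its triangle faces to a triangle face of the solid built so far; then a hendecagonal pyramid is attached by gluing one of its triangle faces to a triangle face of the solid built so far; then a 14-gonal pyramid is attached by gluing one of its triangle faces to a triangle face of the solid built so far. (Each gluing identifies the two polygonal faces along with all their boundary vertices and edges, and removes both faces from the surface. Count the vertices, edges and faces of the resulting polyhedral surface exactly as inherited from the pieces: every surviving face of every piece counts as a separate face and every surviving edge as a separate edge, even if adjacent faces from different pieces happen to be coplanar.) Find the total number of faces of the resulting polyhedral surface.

67

A dodecagonal antiprism: V=24, E=48, F=26.
Attach a decagonal bipyramid (V=12, E=30, F=20) along a 3-gon: merge 3 vertices and 3 edges, delete both glued faces → V=33, E=75, F=44.
Attach a hendecagonal pyramid (V=12, E=22, F=12) along a 3-gon: merge 3 vertices and 3 edges, delete both glued faces → V=42, E=94, F=54.
Attach a 14-gonal pyramid (V=15, E=28, F=15) along a 3-gon: merge 3 vertices and 3 edges, delete both glued faces → V=54, E=119, F=67.
Check: V − E + F = 54 − 119 + 67 = 2.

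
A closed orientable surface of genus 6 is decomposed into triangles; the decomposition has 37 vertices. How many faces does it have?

94

χ = 2 − 2·6 = -10, and every face is a triangle so 3F = 2E.
V − E + F = -10 with E = 3F/2 gives 37 − (3/2 − 1)·F = -10, so F = 94 and E = 141.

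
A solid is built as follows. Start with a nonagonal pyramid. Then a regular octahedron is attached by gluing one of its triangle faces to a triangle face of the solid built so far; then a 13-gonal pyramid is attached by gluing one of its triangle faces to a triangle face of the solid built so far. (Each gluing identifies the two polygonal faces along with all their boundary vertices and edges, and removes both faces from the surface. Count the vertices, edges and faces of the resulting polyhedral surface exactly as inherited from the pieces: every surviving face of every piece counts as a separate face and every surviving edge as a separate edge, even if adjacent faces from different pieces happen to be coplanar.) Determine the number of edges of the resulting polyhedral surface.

A nonagonal pyramid: V=10, E=18, F=10.
Attach a regular octahedron (V=6, E=12, F=8) along a 3-gon: merge 3 vertices and 3 edges, delete both glued faces → V=13, E=27, F=16.
Attach a 13-gonal pyramid (V=14, E=26, F=14) along a 3-gon: merge 3 vertices and 3 edges, delete both glued faces → V=24, E=50, F=28.
Check: V − E + F = 24 − 50 + 28 = 2.

50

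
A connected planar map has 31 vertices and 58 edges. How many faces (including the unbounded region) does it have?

29

Euler's formula for a connected plane graph: V − E + F = 2, so F = 2 − 31 + 58 = 29.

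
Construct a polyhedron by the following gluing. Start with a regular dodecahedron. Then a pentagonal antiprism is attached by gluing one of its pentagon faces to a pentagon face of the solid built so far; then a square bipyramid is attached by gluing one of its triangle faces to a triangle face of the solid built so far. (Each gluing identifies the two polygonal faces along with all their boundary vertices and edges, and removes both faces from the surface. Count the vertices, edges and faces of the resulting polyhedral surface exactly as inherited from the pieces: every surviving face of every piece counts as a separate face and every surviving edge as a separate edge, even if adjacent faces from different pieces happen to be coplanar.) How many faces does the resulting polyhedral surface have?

28

A regular dodecahedron: V=20, E=30, F=12.
Attach a pentagonal antiprism (V=10, E=20, F=12) along a 5-gon: merge 5 vertices and 5 edges, delete both glued faces → V=25, E=45, F=22.
Attach a square bipyramid (V=6, E=12, F=8) along a 3-gon: merge 3 vertices and 3 edges, delete both glued faces → V=28, E=54, F=28.
Check: V − E + F = 28 − 54 + 28 = 2.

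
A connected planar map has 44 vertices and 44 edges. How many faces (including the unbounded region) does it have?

2

Euler's formula for a connected plane graph: V − E + F = 2, so F = 2 − 44 + 44 = 2.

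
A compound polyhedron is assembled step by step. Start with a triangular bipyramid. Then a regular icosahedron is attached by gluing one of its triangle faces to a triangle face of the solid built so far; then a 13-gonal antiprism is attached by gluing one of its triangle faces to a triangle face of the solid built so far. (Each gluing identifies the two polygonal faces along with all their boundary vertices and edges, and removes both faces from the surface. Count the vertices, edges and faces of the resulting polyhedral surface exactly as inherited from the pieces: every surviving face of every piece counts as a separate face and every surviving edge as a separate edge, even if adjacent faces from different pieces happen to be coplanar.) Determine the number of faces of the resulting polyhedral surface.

50

A triangular bipyramid: V=5, E=9, F=6.
Attach a regular icosahedron (V=12, E=30, F=20) along a 3-gon: merge 3 vertices and 3 edges, delete both glued faces → V=14, E=36, F=24.
Attach a 13-gonal antiprism (V=26, E=52, F=28) along a 3-gon: merge 3 vertices and 3 edges, delete both glued faces → V=37, E=85, F=50.
Check: V − E + F = 37 − 85 + 50 = 2.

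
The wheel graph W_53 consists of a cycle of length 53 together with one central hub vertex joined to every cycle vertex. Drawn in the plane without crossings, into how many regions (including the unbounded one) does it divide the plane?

W_53 has V = 53 + 1 = 54 vertices and E = 2·53 = 106 edges.
By Euler's formula F = 2 − V + E = 2 − 54 + 106 = 54.

54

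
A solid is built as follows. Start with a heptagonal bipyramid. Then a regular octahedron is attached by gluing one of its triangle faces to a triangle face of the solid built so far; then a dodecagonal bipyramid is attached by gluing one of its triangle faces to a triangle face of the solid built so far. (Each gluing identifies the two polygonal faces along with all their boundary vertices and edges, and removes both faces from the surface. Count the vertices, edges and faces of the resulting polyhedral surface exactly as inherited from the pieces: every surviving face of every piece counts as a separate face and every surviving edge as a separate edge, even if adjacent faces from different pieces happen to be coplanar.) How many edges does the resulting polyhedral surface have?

63

A heptagonal bipyramid: V=9, E=21, F=14.
Attach a regular octahedron (V=6, E=12, F=8) along a 3-gon: merge 3 vertices and 3 edges, delete both glued faces → V=12, E=30, F=20.
Attach a dodecagonal bipyramid (V=14, E=36, F=24) along a 3-gon: merge 3 vertices and 3 edges, delete both glued faces → V=23, E=63, F=42.
Check: V − E + F = 23 − 63 + 42 = 2.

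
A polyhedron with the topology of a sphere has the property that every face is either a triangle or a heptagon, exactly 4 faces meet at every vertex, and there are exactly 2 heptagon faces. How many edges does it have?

Let x be the number of triangles; then F = 2 + x.
Edge–face incidences: 2E = 7·2 + 3·x = 14 + 3x.
Every vertex has degree 4, so 4V = 2E.
Euler: V − E + F = 2 ⇒ (2E)/4 − E + (2 + x) = 2.
Multiply by 8: 2·(2E) − 4·(2E) + 8·(2 + x) = 16, i.e. 16 + 8x − 2·(14 + 3x) = 16.
Collecting terms: 2x − 12 = 16, so 2x = 28, so x = 14.
Then 2E = 14 + 3·14 = 56, so E = 28, V = 2E/4 = 14, F = 2 + 14 = 16.

28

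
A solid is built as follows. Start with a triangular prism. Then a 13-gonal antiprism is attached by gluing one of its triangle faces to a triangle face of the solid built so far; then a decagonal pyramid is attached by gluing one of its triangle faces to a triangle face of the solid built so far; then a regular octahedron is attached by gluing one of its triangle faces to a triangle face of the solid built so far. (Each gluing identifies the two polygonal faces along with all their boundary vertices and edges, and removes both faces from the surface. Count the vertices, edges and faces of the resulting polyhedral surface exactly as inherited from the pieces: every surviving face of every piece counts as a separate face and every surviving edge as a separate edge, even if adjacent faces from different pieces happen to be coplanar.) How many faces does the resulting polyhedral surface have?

A triangular prism: V=6, E=9, F=5.
Attach a 13-gonal antiprism (V=26, E=52, F=28) along a 3-gon: merge 3 vertices and 3 edges, delete both glued faces → V=29, E=58, F=31.
Attach a decagonal pyramid (V=11, E=20, F=11) along a 3-gon: merge 3 vertices and 3 edges, delete both glued faces → V=37, E=75, F=40.
Attach a regular octahedron (V=6, E=12, F=8) along a 3-gon: merge 3 vertices and 3 edges, delete both glued faces → V=40, E=84, F=46.
Check: V − E + F = 40 − 84 + 46 = 2.

46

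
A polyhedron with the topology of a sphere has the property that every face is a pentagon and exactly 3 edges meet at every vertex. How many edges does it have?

Each face has 5 edges and each edge borders two faces, so 2E = 5F.
Each vertex has degree 3, so 3V = 2E and hence V = 5F/3.
Euler: V − E + F = 2 ⇒ (5F/3) − (5F/2) + F = 2.
Multiply by 6: (10 − 15 + 6)F = 12, i.e. 1F = 12.
So F = 12, E = 5·12/2 = 30, V = 5·12/3 = 20.

30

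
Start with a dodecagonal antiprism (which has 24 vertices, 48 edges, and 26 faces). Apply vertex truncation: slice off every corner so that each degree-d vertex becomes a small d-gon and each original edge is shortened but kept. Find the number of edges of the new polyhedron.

Truncation replaces each original edge-end by a new vertex, so V′ = 2E = 96.
Each original edge survives, and each old vertex of degree d contributes d new edges; summing degrees gives Σd = 2E, so E′ = E + 2E = 3E = 144.
Each original face survives and each original vertex becomes one new face: F′ = F + V = 50.

144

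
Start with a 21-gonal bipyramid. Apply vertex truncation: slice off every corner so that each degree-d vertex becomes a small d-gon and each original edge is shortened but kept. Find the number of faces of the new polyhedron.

The base solid has V = 23, E = 63, F = 42.
Truncation replaces each original edge-end by a new vertex, so V′ = 2E = 126.
Each original edge survives, and each old vertex of degree d contributes d new edges; summing degrees gives Σd = 2E, so E′ = E + 2E = 3E = 189.
Each original face survives and each original vertex becomes one new face: F′ = F + V = 65.

65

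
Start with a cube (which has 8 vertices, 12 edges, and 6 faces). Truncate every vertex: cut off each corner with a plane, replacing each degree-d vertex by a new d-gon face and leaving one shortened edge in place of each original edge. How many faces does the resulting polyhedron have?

Truncation replaces each original edge-end by a new vertex, so V′ = 2E = 24.
Each original edge survives, and each old vertex of degree d contributes d new edges; summing degrees gives Σd = 2E, so E′ = E + 2E = 3E = 36.
Each original face survives and each original vertex becomes one new face: F′ = F + V = 14.

14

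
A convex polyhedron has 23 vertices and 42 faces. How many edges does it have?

Here V − E + F = 2.
E = V + F − (2) = 23 + 42 − (2) = 63.

63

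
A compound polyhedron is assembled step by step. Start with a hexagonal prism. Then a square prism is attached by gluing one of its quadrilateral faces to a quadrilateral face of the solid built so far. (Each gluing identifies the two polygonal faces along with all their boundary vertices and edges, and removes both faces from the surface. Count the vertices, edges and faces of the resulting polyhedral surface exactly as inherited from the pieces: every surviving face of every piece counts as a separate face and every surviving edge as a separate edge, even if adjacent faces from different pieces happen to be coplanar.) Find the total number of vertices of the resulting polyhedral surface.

16

A hexagonal prism: V=12, E=18, F=8.
Attach a square prism (V=8, E=12, F=6) along a 4-gon: merge 4 vertices and 4 edges, delete both glued faces → V=16, E=26, F=12.
Check: V − E + F = 16 − 26 + 12 = 2.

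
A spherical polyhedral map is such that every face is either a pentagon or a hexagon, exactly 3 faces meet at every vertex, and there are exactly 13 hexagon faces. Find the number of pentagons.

Let x be the number of pentagons; then F = 13 + x.
Edge–face incidences: 2E = 6·13 + 5·x = 78 + 5x.
Every vertex has degree 3, so 3V = 2E.
Euler: V − E + F = 2 ⇒ (2E)/3 − E + (13 + x) = 2.
Multiply by 6: 2·(2E) − 3·(2E) + 6·(13 + x) = 12, i.e. 78 + 6x − (78 + 5x) = 12.
Collecting terms: x = 12.
Then 2E = 78 + 5·12 = 138, so E = 69, V = 2E/3 = 46, F = 13 + 12 = 25.

12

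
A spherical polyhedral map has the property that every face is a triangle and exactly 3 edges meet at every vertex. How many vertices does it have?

4

Each face has 3 edges and each edge borders two faces, so 2E = 3F.
Each vertex has degree 3, so 3V = 2E and hence V = 3F/3.
Euler: V − E + F = 2 ⇒ (3F/3) − (3F/2) + F = 2.
Multiply by 6: (6 − 9 + 6)F = 12, i.e. 3F = 12.
So F = 4, E = 3·4/2 = 6, V = 3·4/3 = 4.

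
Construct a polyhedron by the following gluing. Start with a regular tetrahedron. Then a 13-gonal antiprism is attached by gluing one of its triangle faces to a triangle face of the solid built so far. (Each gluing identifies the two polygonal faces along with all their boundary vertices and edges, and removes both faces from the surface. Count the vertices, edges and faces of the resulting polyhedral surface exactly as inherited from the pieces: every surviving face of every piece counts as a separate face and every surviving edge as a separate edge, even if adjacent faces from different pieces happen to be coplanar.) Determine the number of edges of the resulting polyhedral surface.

55

A regular tetrahedron: V=4, E=6, F=4.
Attach a 13-gonal antiprism (V=26, E=52, F=28) along a 3-gon: merge 3 vertices and 3 edges, delete both glued faces → V=27, E=55, F=30.
Check: V − E + F = 27 − 55 + 30 = 2.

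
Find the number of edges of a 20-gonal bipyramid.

60

A bipyramid over an n-gon has 2n triangular faces and n + 2 vertices: V = 20 + 2 = 22, E = 3·20 = 60, F = 2·20 = 40.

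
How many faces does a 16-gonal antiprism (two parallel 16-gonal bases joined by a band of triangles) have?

34

An antiprism on an n-gon has two n-gon caps and 2n triangles: V = 2·16 = 32, E = 4·16 = 64, F = 2·16 + 2 = 34.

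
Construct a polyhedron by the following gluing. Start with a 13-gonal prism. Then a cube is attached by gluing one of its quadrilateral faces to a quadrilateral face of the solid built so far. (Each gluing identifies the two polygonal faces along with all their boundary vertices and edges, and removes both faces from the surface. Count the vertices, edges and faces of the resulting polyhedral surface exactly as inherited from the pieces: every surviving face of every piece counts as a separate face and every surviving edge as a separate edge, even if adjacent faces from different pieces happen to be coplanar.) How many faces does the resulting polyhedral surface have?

19

A 13-gonal prism: V=26, E=39, F=15.
Attach a cube (V=8, E=12, F=6) along a 4-gon: merge 4 vertices and 4 edges, delete both glued faces → V=30, E=47, F=19.
Check: V − E + F = 30 − 47 + 19 = 2.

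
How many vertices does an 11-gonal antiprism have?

An antiprism on an n-gon has two n-gon caps and 2n triangles: V = 2·11 = 22, E = 4·11 = 44, F = 2·11 + 2 = 24.

22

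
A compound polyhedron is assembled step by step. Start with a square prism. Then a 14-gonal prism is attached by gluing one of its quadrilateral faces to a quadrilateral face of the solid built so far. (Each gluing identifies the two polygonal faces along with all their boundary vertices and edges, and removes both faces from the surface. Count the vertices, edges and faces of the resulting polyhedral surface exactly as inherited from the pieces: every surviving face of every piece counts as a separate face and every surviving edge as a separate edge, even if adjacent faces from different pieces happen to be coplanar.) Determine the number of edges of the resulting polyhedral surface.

50

A square prism: V=8, E=12, F=6.
Attach a 14-gonal prism (V=28, E=42, F=16) along a 4-gon: merge 4 vertices and 4 edges, delete both glued faces → V=32, E=50, F=20.
Check: V − E + F = 32 − 50 + 20 = 2.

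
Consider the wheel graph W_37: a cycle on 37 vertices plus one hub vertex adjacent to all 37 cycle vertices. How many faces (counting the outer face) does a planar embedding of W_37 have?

38

W_37 has V = 37 + 1 = 38 vertices and E = 2·37 = 74 edges.
By Euler's formula F = 2 − V + E = 2 − 38 + 74 = 38.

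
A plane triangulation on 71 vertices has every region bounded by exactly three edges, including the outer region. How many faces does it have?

138

In a plane triangulation 3F = 2E and V − E + F = 2, so F = 2V − 4 = 2·71 − 4 = 138.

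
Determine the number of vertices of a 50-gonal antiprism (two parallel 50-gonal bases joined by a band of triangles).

An antiprism on an n-gon has two n-gon caps and 2n triangles: V = 2·50 = 100, E = 4·50 = 200, F = 2·50 + 2 = 102.
Check: V − E + F = 100 − 200 + 102 = 2.

100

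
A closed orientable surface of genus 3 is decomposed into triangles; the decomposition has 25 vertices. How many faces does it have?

58

χ = 2 − 2·3 = -4, and every face is a triangle so 3F = 2E.
V − E + F = -4 with E = 3F/2 gives 25 − (3/2 − 1)·F = -4, so F = 58 and E = 87.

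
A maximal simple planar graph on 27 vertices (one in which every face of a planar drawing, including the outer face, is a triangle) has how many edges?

75

In a plane triangulation 3F = 2E and V − E + F = 2, so E = 3V − 6 = 3·27 − 6 = 75.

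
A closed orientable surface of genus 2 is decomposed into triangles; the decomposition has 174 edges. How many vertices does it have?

56

χ = 2 − 2·2 = -2, and every face is a triangle so 3F = 2E.
F = 2E/3 = 116. Then V = -2 + E − F = -2 + 174 − 116 = 56.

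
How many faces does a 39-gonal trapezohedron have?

The n-trapezohedron (dual of the n-antiprism) has V = 2·39 + 2 = 80, E = 4·39 = 156, F = 2·39 = 78.
Check: V − E + F = 80 − 156 + 78 = 2.

78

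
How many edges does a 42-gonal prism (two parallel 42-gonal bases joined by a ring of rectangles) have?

A prism on an n-gon has two n-gon bases and n rectangular sides: V = 2·42 = 84, E = 3·42 = 126, F = 42 + 2 = 44.
Check: V − E + F = 84 − 126 + 44 = 2.

126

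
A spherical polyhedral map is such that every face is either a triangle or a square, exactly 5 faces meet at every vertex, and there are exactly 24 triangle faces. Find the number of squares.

2

Let x be the number of squares; then F = 24 + x.
Edge–face incidences: 2E = 3·24 + 4·x = 72 + 4x.
Every vertex has degree 5, so 5V = 2E.
Euler: V − E + F = 2 ⇒ (2E)/5 − E + (24 + x) = 2.
Multiply by 10: 2·(2E) − 5·(2E) + 10·(24 + x) = 20, i.e. 240 + 10x − 3·(72 + 4x) = 20.
Collecting terms: −2x + 24 = 20, so −2x = −4, so x = 2.
Then 2E = 72 + 4·2 = 80, so E = 40, V = 2E/5 = 16, F = 24 + 2 = 26.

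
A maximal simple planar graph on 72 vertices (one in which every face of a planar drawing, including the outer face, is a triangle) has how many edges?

In a plane triangulation 3F = 2E and V − E + F = 2, so E = 3V − 6 = 3·72 − 6 = 210.

210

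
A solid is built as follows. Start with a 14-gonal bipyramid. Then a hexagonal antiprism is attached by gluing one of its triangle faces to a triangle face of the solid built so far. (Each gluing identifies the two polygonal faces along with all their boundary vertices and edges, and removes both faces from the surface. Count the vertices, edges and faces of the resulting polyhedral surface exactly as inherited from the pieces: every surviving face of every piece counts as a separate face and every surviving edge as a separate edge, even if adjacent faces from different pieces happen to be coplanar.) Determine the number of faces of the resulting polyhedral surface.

A 14-gonal bipyramid: V=16, E=42, F=28.
Attach a hexagonal antiprism (V=12, E=24, F=14) along a 3-gon: merge 3 vertices and 3 edges, delete both glued faces → V=25, E=63, F=40.
Check: V − E + F = 25 − 63 + 40 = 2.

40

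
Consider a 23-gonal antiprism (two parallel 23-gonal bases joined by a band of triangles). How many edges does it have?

92

An antiprism on an n-gon has two n-gon caps and 2n triangles: V = 2·23 = 46, E = 4·23 = 92, F = 2·23 + 2 = 48.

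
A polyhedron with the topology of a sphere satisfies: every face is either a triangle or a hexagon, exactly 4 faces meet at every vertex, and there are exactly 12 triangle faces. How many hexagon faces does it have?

2

Let x be the number of hexagons; then F = 12 + x.
Edge–face incidences: 2E = 3·12 + 6·x = 36 + 6x.
Every vertex has degree 4, so 4V = 2E.
Euler: V − E + F = 2 ⇒ (2E)/4 − E + (12 + x) = 2.
Multiply by 8: 2·(2E) − 4·(2E) + 8·(12 + x) = 16, i.e. 96 + 8x − 2·(36 + 6x) = 16.
Collecting terms: −4x + 24 = 16, so −4x = −8, so x = 2.
Then 2E = 36 + 6·2 = 48, so E = 24, V = 2E/4 = 12, F = 12 + 2 = 14.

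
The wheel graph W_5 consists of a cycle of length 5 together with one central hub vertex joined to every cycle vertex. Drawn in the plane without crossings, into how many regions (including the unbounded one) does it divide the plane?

6

W_5 has V = 5 + 1 = 6 vertices and E = 2·5 = 10 edges.
By Euler's formula F = 2 − V + E = 2 − 6 + 10 = 6.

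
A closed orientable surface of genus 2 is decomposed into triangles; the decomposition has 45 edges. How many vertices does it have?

13

χ = 2 − 2·2 = -2, and every face is a triangle so 3F = 2E.
F = 2E/3 = 30. Then V = -2 + E − F = -2 + 45 − 30 = 13.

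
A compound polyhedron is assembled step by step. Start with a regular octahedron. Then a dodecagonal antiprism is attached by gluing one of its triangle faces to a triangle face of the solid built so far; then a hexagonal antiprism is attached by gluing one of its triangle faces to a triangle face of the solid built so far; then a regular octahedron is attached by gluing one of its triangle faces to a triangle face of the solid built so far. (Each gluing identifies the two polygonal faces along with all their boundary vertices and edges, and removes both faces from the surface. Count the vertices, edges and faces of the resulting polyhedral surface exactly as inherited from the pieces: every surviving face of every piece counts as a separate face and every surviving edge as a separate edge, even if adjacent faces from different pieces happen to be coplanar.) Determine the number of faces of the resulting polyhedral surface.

50

A regular octahedron: V=6, E=12, F=8.
Attach a dodecagonal antiprism (V=24, E=48, F=26) along a 3-gon: merge 3 vertices and 3 edges, delete both glued faces → V=27, E=57, F=32.
Attach a hexagonal antiprism (V=12, E=24, F=14) along a 3-gon: merge 3 vertices and 3 edges, delete both glued faces → V=36, E=78, F=44.
Attach a regular octahedron (V=6, E=12, F=8) along a 3-gon: merge 3 vertices and 3 edges, delete both glued faces → V=39, E=87, F=50.
Check: V − E + F = 39 − 87 + 50 = 2.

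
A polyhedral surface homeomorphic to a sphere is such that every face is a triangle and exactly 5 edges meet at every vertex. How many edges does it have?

Each face has 3 edges and each edge borders two faces, so 2E = 3F.
Each vertex has degree 5, so 5V = 2E and hence V = 3F/5.
Euler: V − E + F = 2 ⇒ (3F/5) − (3F/2) + F = 2.
Multiply by 10: (6 − 15 + 10)F = 20, i.e. 1F = 20.
So F = 20, E = 3·20/2 = 30, V = 3·20/5 = 12.

30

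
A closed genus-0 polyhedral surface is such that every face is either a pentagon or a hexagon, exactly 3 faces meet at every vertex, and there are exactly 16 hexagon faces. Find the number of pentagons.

12

Let x be the number of pentagons; then F = 16 + x.
Edge–face incidences: 2E = 6·16 + 5·x = 96 + 5x.
Every vertex has degree 3, so 3V = 2E.
Euler: V − E + F = 2 ⇒ (2E)/3 − E + (16 + x) = 2.
Multiply by 6: 2·(2E) − 3·(2E) + 6·(16 + x) = 12, i.e. 96 + 6x − (96 + 5x) = 12.
Collecting terms: x = 12.
Then 2E = 96 + 5·12 = 156, so E = 78, V = 2E/3 = 52, F = 16 + 12 = 28.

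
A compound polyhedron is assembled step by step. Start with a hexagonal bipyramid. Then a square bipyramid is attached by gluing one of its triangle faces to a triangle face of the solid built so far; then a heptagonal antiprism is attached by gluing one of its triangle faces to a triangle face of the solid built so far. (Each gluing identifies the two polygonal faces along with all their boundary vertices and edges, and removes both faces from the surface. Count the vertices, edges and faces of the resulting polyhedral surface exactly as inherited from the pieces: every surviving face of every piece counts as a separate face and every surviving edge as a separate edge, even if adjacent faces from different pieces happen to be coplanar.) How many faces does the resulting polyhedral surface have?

32

A hexagonal bipyramid: V=8, E=18, F=12.
Attach a square bipyramid (V=6, E=12, F=8) along a 3-gon: merge 3 vertices and 3 edges, delete both glued faces → V=11, E=27, F=18.
Attach a heptagonal antiprism (V=14, E=28, F=16) along a 3-gon: merge 3 vertices and 3 edges, delete both glued faces → V=22, E=52, F=32.
Check: V − E + F = 22 − 52 + 32 = 2.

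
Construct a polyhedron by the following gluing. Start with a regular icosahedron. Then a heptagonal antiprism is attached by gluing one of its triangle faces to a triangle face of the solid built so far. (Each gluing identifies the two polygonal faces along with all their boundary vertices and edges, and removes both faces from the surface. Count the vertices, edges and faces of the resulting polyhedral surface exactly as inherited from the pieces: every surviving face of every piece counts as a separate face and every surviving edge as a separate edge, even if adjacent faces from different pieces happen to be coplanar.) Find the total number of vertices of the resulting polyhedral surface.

A regular icosahedron: V=12, E=30, F=20.
Attach a heptagonal antiprism (V=14, E=28, F=16) along a 3-gon: merge 3 vertices and 3 edges, delete both glued faces → V=23, E=55, F=34.
Check: V − E + F = 23 − 55 + 34 = 2.

23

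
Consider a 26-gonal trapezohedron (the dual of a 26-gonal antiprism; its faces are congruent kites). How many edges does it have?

The n-trapezohedron (dual of the n-antiprism) has V = 2·26 + 2 = 54, E = 4·26 = 104, F = 2·26 = 52.

104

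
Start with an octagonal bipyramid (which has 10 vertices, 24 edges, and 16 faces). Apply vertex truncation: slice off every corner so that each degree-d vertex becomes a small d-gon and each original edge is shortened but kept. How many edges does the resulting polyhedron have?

72

Truncation replaces each original edge-end by a new vertex, so V′ = 2E = 48.
Each original edge survives, and each old vertex of degree d contributes d new edges; summing degrees gives Σd = 2E, so E′ = E + 2E = 3E = 72.
Each original face survives and each original vertex becomes one new face: F′ = F + V = 26.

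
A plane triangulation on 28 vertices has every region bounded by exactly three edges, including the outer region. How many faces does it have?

In a plane triangulation 3F = 2E and V − E + F = 2, so F = 2V − 4 = 2·28 − 4 = 52.

52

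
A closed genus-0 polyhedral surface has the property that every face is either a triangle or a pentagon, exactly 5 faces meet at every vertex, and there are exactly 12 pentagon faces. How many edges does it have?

Let x be the number of triangles; then F = 12 + x.
Edge–face incidences: 2E = 5·12 + 3·x = 60 + 3x.
Every vertex has degree 5, so 5V = 2E.
Euler: V − E + F = 2 ⇒ (2E)/5 − E + (12 + x) = 2.
Multiply by 10: 2·(2E) − 5·(2E) + 10·(12 + x) = 20, i.e. 120 + 10x − 3·(60 + 3x) = 20.
Collecting terms: x − 60 = 20, so x = 80.
Then 2E = 60 + 3·80 = 300, so E = 150, V = 2E/5 = 60, F = 12 + 80 = 92.

150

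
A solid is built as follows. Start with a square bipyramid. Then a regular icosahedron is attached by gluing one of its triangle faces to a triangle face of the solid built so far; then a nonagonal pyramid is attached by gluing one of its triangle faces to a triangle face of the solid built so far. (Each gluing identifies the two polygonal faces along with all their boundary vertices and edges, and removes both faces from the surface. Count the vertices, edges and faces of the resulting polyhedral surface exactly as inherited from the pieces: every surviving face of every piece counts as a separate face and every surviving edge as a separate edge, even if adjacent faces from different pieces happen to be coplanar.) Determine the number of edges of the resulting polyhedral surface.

54

A square bipyramid: V=6, E=12, F=8.
Attach a regular icosahedron (V=12, E=30, F=20) along a 3-gon: merge 3 vertices and 3 edges, delete both glued faces → V=15, E=39, F=26.
Attach a nonagonal pyramid (V=10, E=18, F=10) along a 3-gon: merge 3 vertices and 3 edges, delete both glued faces → V=22, E=54, F=34.
Check: V − E + F = 22 − 54 + 34 = 2.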